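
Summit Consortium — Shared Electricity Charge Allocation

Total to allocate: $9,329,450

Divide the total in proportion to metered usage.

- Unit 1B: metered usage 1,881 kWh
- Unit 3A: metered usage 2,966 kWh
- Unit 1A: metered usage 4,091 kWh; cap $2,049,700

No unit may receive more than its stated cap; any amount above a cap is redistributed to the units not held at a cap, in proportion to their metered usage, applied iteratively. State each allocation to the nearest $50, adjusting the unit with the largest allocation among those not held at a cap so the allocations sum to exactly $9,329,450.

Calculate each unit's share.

Unit 1B: $2,825,100 | Unit 3A: $4,454,650 | Unit 1A: $2,049,700

Combined metered usage = 8,938.
Proportional shares (ignoring caps): Unit 1B 1,963,380.56; Unit 3A 3,095,899.38; Unit 1A 4,270,170.05.
Capped: Unit 1A ($2,049,700); balance $7,279,750 reallocated over remaining metered usage 4,847.
Redistributed shares: Unit 1B 2,825,089.69 → $2,825,100; Unit 3A 4,454,660.31 → $4,454,650.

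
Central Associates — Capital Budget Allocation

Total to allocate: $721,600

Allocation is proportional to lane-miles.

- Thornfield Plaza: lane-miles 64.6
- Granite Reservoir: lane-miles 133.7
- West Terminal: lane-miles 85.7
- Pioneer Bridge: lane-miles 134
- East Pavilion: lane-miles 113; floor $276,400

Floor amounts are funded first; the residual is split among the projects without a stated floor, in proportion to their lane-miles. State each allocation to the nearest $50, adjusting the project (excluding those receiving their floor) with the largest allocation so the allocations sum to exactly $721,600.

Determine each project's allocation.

Guaranteed amounts: East Pavilion $276,400. Balance $445,200.
Balance split over remaining lane-miles 418: Thornfield Plaza 68,803.64 → $68,800; Granite Reservoir 142,400.10 → $142,400; West Terminal 91,276.65 → $91,300; Pioneer Bridge 142,719.62 → $142,700.

Thornfield Plaza: $68,800 | Granite Reservoir: $142,400 | West Terminal: $91,300 | Pioneer Bridge: $142,700 | East Pavilion: $276,400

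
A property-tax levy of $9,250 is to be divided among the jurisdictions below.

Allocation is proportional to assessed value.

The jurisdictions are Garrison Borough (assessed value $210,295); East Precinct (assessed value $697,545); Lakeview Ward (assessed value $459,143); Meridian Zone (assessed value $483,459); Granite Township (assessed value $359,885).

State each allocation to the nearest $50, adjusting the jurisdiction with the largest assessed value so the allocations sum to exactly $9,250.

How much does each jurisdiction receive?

Garrison Borough: $900 | East Precinct: $2,950 | Lakeview Ward: $1,900 | Meridian Zone: $2,000 | Granite Township: $1,500

Total assessed value = 2,210,327.
Proportional shares: Garrison Borough 210,295/2,210,327 × $9,250 = 880.06; East Precinct 697,545/2,210,327 × $9,250 = 2,919.16; Lakeview Ward 459,143/2,210,327 × $9,250 = 1,921.47; Meridian Zone 483,459/2,210,327 × $9,250 = 2,023.23; Granite Township 359,885/2,210,327 × $9,250 = 1,506.08.
Rounded to nearest $50: Garrison Borough $900; East Precinct $2,900; Lakeview Ward $1,900; Meridian Zone $2,000; Granite Township $1,500. Sum = $9,200.
Difference $9,250 − $9,200 = +$50 applied to largest assessed value (East Precinct): East Precinct becomes $2,950.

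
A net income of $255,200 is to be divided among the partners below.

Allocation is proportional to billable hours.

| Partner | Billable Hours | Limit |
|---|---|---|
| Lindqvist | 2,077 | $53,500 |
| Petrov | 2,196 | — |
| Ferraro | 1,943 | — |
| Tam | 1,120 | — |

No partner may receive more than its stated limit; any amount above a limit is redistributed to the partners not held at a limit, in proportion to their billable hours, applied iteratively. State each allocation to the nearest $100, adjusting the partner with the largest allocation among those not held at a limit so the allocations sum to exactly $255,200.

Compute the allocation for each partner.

Sum of billable hours: 7,336.
Proportional shares (ignoring caps): Lindqvist 72,253.33; Petrov 76,393.02; Ferraro 67,591.82; Tam 38,961.83.
Capped: Lindqvist ($53,500); residual $201,700 reallocated over remaining billable hours 5,259.
Shares after redistribution: Petrov 84,223.84 → $84,200; Ferraro 74,520.46 → $74,500; Tam 42,955.69 → $43,000.

Lindqvist: $53,500 · Petrov: $84,200 · Ferraro: $74,500 · Tam: $43,000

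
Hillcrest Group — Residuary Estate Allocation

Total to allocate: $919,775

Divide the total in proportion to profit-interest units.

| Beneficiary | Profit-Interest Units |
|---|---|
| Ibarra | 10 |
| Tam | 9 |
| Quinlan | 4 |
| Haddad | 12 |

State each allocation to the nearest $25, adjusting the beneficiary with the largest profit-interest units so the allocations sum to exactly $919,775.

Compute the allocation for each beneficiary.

Ibarra: $262,800 · Tam: $236,525 · Quinlan: $105,125 · Haddad: $315,325

Total profit-interest units = 35.
Raw shares: Ibarra 10/35 × $919,775 = 262,792.86; Tam 9/35 × $919,775 = 236,513.57; Quinlan 4/35 × $919,775 = 105,117.14; Haddad 12/35 × $919,775 = 315,351.43.
After rounding ($25): Ibarra $262,800; Tam $236,525; Quinlan $105,125; Haddad $315,350. Sum = $919,800.
Difference $919,775 − $919,800 = −$25 applied to largest profit-interest units (Haddad): Haddad becomes $315,325.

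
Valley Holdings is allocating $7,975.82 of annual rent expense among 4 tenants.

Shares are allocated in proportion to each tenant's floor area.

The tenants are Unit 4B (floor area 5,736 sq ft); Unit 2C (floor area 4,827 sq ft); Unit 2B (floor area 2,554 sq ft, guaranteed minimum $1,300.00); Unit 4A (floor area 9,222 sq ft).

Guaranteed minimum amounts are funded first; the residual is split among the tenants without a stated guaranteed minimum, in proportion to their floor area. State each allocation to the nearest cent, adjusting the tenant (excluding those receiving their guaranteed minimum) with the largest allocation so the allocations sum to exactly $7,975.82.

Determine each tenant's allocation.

Unit 4B: $1,935.43 · Unit 2C: $1,628.72 · Unit 2B: $1,300.00 · Unit 4A: $3,111.67

Minimums first: Unit 2B $1,300.00. Residual $6,675.82.
Residual split over remaining floor area 19,785: Unit 4B 1,935.4311 → $1,935.43; Unit 2C 1,628.7179 → $1,628.72; Unit 4A 3,111.6711 → $3,111.67.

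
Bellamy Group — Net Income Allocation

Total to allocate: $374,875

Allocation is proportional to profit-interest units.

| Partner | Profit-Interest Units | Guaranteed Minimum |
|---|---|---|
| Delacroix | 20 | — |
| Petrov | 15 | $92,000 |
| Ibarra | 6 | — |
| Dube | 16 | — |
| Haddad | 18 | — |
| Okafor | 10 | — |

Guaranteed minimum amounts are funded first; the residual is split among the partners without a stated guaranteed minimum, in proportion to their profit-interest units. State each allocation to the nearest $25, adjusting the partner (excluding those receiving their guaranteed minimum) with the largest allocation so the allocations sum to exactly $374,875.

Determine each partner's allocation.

Guaranteed amounts: Petrov $92,000. Residual $282,875.
Residual split over remaining profit-interest units 70: Delacroix 80,821.43 → $80,825; Ibarra 24,246.43 → $24,250; Dube 64,657.14 → $64,650; Haddad 72,739.29 → $72,750; Okafor 40,410.71 → $40,400.

Delacroix: $80,825; Petrov: $92,000; Ibarra: $24,250; Dube: $64,650; Haddad: $72,750; Okafor: $40,400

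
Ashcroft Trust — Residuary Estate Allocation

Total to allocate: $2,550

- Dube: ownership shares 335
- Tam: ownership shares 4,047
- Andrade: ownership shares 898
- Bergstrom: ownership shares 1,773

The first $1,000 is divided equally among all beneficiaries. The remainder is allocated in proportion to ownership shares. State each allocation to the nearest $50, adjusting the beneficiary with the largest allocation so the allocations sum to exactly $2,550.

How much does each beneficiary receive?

$1,000 shared equally gives $250 per beneficiary.
Remainder $1,550 by ownership shares (total 7,053): Dube 73.62 → $50; Tam 889.39 → $900; Andrade 197.35 → $200; Bergstrom 389.64 → $400.
Totals: Dube $250 + $50 = $300; Tam $250 + $900 = $1,150; Andrade $250 + $200 = $450; Bergstrom $250 + $400 = $650.

Dube: $300 · Tam: $1,150 · Andrade: $450 · Bergstrom: $650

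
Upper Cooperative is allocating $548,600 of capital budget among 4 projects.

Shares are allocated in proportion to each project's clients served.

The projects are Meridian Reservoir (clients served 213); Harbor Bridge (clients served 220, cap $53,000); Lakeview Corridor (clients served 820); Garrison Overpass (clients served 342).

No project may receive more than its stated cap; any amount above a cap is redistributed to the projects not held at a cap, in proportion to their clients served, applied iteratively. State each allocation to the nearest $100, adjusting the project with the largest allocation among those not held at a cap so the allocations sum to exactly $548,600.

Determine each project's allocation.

Combined clients served = 1,595.
Unconstrained shares: Meridian Reservoir 73,261.32; Harbor Bridge 75,668.97; Lakeview Corridor 282,038.87; Garrison Overpass 117,630.85.
Held at cap: Harbor Bridge ($53,000); balance $495,600 reallocated over remaining clients served 1,375.
Remaining shares: Meridian Reservoir 76,772.95 → $76,800; Lakeview Corridor 295,557.82 → $295,600; Garrison Overpass 123,269.24 → $123,300.
Rounding difference −$100 applied to Lakeview Corridor → $295,500.

Meridian Reservoir: $76,800 · Harbor Bridge: $53,000 · Lakeview Corridor: $295,500 · Garrison Overpass: $123,300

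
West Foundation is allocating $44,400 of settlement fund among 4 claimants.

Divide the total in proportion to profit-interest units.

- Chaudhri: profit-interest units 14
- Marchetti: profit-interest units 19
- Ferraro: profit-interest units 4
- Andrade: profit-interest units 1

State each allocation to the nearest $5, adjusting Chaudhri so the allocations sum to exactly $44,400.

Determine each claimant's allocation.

Profit-interest units total: 38.
Unrounded shares: Chaudhri 14/38 × $44,400 = 16,357.89; Marchetti 19/38 × $44,400 = 22,200.00; Ferraro 4/38 × $44,400 = 4,673.68; Andrade 1/38 × $44,400 = 1,168.42.
At nearest $5: Chaudhri $16,360; Marchetti $22,200; Ferraro $4,675; Andrade $1,170. Sum = $44,405.
Difference $44,400 − $44,405 = −$5 applied to Chaudhri: Chaudhri becomes $16,355.

Chaudhri: $16,355 · Marchetti: $22,200 · Ferraro: $4,675 · Andrade: $1,170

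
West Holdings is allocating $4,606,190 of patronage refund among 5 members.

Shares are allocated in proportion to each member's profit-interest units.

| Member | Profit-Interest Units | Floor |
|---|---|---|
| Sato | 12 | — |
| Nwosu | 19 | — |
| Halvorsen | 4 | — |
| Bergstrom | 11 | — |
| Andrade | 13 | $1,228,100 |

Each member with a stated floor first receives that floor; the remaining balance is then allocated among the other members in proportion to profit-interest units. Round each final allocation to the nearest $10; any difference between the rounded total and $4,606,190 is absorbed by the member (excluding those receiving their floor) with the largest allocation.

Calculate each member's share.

Sato: $881,240; Nwosu: $1,395,300; Halvorsen: $293,750; Bergstrom: $807,800; Andrade: $1,228,100

Minimums first: Andrade $1,228,100. Residual $3,378,090.
Residual split over remaining profit-interest units 46: Sato 881,240.87 → $881,240; Nwosu 1,395,298.04 → $1,395,300; Halvorsen 293,746.96 → $293,750; Bergstrom 807,804.13 → $807,800.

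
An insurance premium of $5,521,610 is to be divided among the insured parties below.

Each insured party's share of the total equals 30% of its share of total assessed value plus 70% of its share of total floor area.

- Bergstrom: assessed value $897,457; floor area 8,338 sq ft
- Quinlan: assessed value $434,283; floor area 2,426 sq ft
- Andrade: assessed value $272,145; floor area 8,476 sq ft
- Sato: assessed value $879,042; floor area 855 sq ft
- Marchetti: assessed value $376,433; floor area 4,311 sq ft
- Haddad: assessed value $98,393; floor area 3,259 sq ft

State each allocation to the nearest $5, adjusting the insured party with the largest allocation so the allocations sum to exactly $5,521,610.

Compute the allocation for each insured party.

Bergstrom: $1,667,535; Quinlan: $582,160; Andrade: $1,336,610; Sato: $611,760; Marchetti: $813,120; Haddad: $510,425

Totals — assessed value 2,957,753, floor area 27,665.
Composite weights (30% assessed value + 70% floor area): Bergstrom 0.3020; Quinlan 0.1054; Andrade 0.2421; Sato 0.1108; Marchetti 0.1473; Haddad 0.0924.
Unrounded shares: Bergstrom 1,667,535.80; Quinlan 582,160.06; Andrade 1,336,611.44; Sato 611,759.11; Marchetti 813,118.04; Haddad 510,425.54.
Rounded to nearest $5: Bergstrom $1,667,535; Quinlan $582,160; Andrade $1,336,610; Sato $611,760; Marchetti $813,120; Haddad $510,425. Sum = $5,521,610.
Rounded total matches; no reconciliation needed.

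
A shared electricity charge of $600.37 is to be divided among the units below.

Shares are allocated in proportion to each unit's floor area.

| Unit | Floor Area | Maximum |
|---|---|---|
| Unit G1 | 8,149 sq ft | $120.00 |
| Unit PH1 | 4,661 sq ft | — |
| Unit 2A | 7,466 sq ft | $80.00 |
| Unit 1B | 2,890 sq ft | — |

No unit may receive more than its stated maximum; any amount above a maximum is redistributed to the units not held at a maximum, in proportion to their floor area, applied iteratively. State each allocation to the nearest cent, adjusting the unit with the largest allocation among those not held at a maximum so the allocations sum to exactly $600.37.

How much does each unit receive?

Total floor area = 23,166.
Proportional shares (ignoring caps): Unit G1 211.1895; Unit PH1 120.7945; Unit 2A 193.4888; Unit 1B 74.8972.
Cap binds for Unit G1 ($120.00), Unit 2A ($80.00); remaining pool $400.37 reallocated over remaining floor area 7,551.
Redistributed shares: Unit PH1 247.1361 → $247.14; Unit 1B 153.2339 → $153.23.

Unit G1: $120.00; Unit PH1: $247.14; Unit 2A: $80.00; Unit 1B: $153.23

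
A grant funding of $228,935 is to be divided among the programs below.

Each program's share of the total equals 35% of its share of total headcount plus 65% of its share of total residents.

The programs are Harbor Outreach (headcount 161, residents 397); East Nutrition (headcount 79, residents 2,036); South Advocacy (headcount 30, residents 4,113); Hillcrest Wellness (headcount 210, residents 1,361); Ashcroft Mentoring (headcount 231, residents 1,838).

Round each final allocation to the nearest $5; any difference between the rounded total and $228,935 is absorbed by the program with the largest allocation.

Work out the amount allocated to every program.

Harbor Outreach: $24,205; East Nutrition: $39,995; South Advocacy: $66,185; Hillcrest Wellness: $44,450; Ashcroft Mentoring: $54,100

Headcount total 711; residents total 9,745.
Composite weights (35% headcount + 65% residents): Harbor Outreach 0.1057; East Nutrition 0.1747; South Advocacy 0.2891; Hillcrest Wellness 0.1942; Ashcroft Mentoring 0.2363.
Unrounded shares: Harbor Outreach 24,206.40; East Nutrition 39,993.08; South Advocacy 66,187.08; Hillcrest Wellness 44,448.97; Ashcroft Mentoring 54,099.47.
After rounding ($5): Harbor Outreach $24,205; East Nutrition $39,995; South Advocacy $66,185; Hillcrest Wellness $44,450; Ashcroft Mentoring $54,100. Sum = $228,935.
No rounding difference to absorb.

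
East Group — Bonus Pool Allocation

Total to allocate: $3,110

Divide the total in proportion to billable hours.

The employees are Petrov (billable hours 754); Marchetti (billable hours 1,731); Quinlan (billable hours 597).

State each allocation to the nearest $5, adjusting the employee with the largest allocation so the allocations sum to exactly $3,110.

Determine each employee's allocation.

Petrov: $760 | Marchetti: $1,750 | Quinlan: $600

Total billable hours = 3,082.
Raw shares: Petrov 754/3,082 × $3,110 = 760.85; Marchetti 1,731/3,082 × $3,110 = 1,746.73; Quinlan 597/3,082 × $3,110 = 602.42.
After rounding ($5): Petrov $760; Marchetti $1,745; Quinlan $600. Sum = $3,105.
Difference $3,110 − $3,105 = +$5 applied to largest allocation (Marchetti): Marchetti becomes $1,750.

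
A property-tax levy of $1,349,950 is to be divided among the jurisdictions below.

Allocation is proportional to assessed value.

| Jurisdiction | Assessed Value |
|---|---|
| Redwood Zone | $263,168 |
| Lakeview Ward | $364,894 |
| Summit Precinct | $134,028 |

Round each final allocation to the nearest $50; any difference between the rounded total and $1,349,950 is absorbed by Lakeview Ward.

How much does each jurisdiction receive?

Redwood Zone: $466,150; Lakeview Ward: $646,400; Summit Precinct: $237,400

Combined assessed value = 762,090.
Pro-rata amounts: Redwood Zone 263,168/762,090 × $1,349,950 = 466,170.19; Lakeview Ward 364,894/762,090 × $1,349,950 = 646,365.46; Summit Precinct 134,028/762,090 × $1,349,950 = 237,414.35.
At nearest $50: Redwood Zone $466,150; Lakeview Ward $646,350; Summit Precinct $237,400. Sum = $1,349,900.
Difference $1,349,950 − $1,349,900 = +$50 applied to Lakeview Ward: Lakeview Ward becomes $646,400.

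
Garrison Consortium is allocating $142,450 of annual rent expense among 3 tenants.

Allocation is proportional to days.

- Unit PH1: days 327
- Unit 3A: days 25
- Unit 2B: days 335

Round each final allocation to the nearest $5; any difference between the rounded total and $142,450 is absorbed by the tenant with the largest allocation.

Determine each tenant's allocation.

Unit PH1: $67,805; Unit 3A: $5,185; Unit 2B: $69,460

Days total: 687.
Pro-rata amounts: Unit PH1 327/687 × $142,450 = 67,803.71; Unit 3A 25/687 × $142,450 = 5,183.77; Unit 2B 335/687 × $142,450 = 69,462.52.
After rounding ($5): Unit PH1 $67,805; Unit 3A $5,185; Unit 2B $69,465. Sum = $142,455.
Difference $142,450 − $142,455 = −$5 applied to largest allocation (Unit 2B): Unit 2B becomes $69,460.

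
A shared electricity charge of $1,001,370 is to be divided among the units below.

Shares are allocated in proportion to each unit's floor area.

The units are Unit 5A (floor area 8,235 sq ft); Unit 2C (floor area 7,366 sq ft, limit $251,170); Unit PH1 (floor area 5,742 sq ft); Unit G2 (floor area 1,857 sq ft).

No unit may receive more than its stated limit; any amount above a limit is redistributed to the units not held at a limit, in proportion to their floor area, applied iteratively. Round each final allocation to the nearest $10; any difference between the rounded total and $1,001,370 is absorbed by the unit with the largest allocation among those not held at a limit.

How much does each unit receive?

Unit 5A: $390,170 | Unit 2C: $251,170 | Unit PH1: $272,050 | Unit G2: $87,980

Total floor area = 23,200.
Unconstrained shares: Unit 5A 355,443.19; Unit 2C 317,934.97; Unit PH1 247,839.08; Unit G2 80,152.76.
Cap binds for Unit 2C ($251,170); balance $750,200 reallocated over remaining floor area 15,834.
Shares after redistribution: Unit 5A 390,166.54 → $390,170; Unit PH1 272,050.55 → $272,050; Unit G2 87,982.91 → $87,980.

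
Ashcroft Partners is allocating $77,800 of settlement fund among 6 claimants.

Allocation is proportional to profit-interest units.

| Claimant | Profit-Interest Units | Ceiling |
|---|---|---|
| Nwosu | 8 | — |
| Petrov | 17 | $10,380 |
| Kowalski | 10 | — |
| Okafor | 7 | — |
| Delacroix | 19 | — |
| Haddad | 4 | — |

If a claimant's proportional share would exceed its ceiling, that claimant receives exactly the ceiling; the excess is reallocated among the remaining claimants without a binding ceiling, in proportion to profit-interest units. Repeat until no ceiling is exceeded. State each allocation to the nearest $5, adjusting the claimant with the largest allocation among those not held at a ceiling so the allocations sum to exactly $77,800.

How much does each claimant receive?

Combined profit-interest units = 65.
Pro-rata shares before constraints: Nwosu 9,575.38; Petrov 20,347.69; Kowalski 11,969.23; Okafor 8,378.46; Delacroix 22,741.54; Haddad 4,787.69.
Held at cap: Petrov ($10,380); residual $67,420 reallocated over remaining profit-interest units 48.
Redistributed shares: Nwosu 11,236.67 → $11,235; Kowalski 14,045.83 → $14,045; Okafor 9,832.08 → $9,830; Delacroix 26,687.08 → $26,685; Haddad 5,618.33 → $5,620.
Rounding difference +$5 applied to Delacroix → $26,690.

Nwosu: $11,235 | Petrov: $10,380 | Kowalski: $14,045 | Okafor: $9,830 | Delacroix: $26,690 | Haddad: $5,620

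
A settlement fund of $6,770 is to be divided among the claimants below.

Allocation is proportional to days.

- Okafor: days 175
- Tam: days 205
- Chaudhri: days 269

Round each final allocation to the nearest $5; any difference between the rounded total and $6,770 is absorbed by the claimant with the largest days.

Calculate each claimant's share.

Total days = 175 + 205 + 269 = 649.
Proportional shares: Okafor 1,825.50; Tam 2,138.44; Chaudhri 2,806.06.
After rounding ($5): Okafor $1,825; Tam $2,140; Chaudhri $2,805. Sum = $6,770.
Rounded total matches; no reconciliation needed.

Okafor: $1,825 · Tam: $2,140 · Chaudhri: $2,805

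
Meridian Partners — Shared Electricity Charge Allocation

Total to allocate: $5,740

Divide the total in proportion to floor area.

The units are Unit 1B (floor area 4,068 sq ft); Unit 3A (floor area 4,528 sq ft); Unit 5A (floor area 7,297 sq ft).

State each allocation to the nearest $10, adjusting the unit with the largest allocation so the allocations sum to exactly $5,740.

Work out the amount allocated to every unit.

Combined floor area = 15,893.
Raw shares: Unit 1B 4,068/15,893 × $5,740 = 1,469.22; Unit 3A 4,528/15,893 × $5,740 = 1,635.36; Unit 5A 7,297/15,893 × $5,740 = 2,635.42.
Rounded to nearest $10: Unit 1B $1,470; Unit 3A $1,640; Unit 5A $2,640. Sum = $5,750.
Difference $5,740 − $5,750 = −$10 applied to largest allocation (Unit 5A): Unit 5A becomes $2,630.

Unit 1B: $1,470 · Unit 3A: $1,640 · Unit 5A: $2,630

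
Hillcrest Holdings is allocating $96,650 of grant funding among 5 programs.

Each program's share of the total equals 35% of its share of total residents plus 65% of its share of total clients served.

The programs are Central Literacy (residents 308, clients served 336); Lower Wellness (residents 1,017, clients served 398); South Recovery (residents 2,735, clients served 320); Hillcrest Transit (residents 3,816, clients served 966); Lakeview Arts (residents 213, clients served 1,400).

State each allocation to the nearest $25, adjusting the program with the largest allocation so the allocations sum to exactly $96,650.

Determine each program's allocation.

Central Literacy: $7,450 · Lower Wellness: $11,575 · South Recovery: $17,325 · Hillcrest Transit: $33,700 · Lakeview Arts: $26,600

Totals — residents 8,089, clients served 3,420.
Blended shares (35% residents + 65% clients served): Central Literacy 0.0772; Lower Wellness 0.1196; South Recovery 0.1792; Hillcrest Transit 0.3487; Lakeview Arts 0.2753.
Pro-rata amounts: Central Literacy 7,460.06; Lower Wellness 11,563.93; South Recovery 17,315.66; Hillcrest Transit 33,702.78; Lakeview Arts 26,607.56.
Rounded to nearest $25: Central Literacy $7,450; Lower Wellness $11,575; South Recovery $17,325; Hillcrest Transit $33,700; Lakeview Arts $26,600. Sum = $96,650.
Sum already equals the total — no adjustment.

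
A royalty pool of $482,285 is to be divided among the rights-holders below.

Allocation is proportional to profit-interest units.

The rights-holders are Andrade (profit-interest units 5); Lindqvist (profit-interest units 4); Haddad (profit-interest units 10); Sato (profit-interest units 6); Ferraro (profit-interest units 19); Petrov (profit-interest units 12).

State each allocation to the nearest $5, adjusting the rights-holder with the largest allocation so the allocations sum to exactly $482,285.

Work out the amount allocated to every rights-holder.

Andrade: $43,060 · Lindqvist: $34,450 · Haddad: $86,120 · Sato: $51,675 · Ferraro: $163,635 · Petrov: $103,345

Sum of profit-interest units: 56.
Proportional shares: Andrade 5/56 × $482,285 = 43,061.16; Lindqvist 4/56 × $482,285 = 34,448.93; Haddad 10/56 × $482,285 = 86,122.32; Sato 6/56 × $482,285 = 51,673.39; Ferraro 19/56 × $482,285 = 163,632.41; Petrov 12/56 × $482,285 = 103,346.79.
At nearest $5: Andrade $43,060; Lindqvist $34,450; Haddad $86,120; Sato $51,675; Ferraro $163,630; Petrov $103,345. Sum = $482,280.
Difference $482,285 − $482,280 = +$5 applied to largest allocation (Ferraro): Ferraro becomes $163,635.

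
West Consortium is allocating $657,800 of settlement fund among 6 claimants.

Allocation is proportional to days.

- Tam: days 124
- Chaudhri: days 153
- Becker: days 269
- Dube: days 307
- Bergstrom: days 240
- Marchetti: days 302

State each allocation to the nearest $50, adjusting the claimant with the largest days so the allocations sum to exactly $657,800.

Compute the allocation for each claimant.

Days total: 1,395.
Raw shares: Tam 124/1,395 × $657,800 = 58,471.11; Chaudhri 153/1,395 × $657,800 = 72,145.81; Becker 269/1,395 × $657,800 = 126,844.59; Dube 307/1,395 × $657,800 = 144,763.15; Bergstrom 240/1,395 × $657,800 = 113,169.89; Marchetti 302/1,395 × $657,800 = 142,405.45.
At nearest $50: Tam $58,450; Chaudhri $72,150; Becker $126,850; Dube $144,750; Bergstrom $113,150; Marchetti $142,400. Sum = $657,750.
Difference $657,800 − $657,750 = +$50 applied to largest days (Dube): Dube becomes $144,800.

Tam: $58,450; Chaudhri: $72,150; Becker: $126,850; Dube: $144,800; Bergstrom: $113,150; Marchetti: $142,400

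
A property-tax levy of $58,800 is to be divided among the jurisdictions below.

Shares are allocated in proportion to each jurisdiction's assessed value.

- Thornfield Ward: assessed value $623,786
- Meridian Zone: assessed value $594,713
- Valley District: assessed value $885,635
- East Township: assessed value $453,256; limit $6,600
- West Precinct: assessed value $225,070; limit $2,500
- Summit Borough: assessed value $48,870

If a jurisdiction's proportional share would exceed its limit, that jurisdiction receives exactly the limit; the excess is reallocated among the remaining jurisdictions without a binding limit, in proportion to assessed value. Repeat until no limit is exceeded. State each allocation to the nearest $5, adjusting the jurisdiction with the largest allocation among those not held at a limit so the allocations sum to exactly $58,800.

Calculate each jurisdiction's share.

Thornfield Ward: $14,400 · Meridian Zone: $13,730 · Valley District: $20,440 · East Township: $6,600 · West Precinct: $2,500 · Summit Borough: $1,130

Combined assessed value = 2,831,330.
Proportional shares (ignoring caps): Thornfield Ward 12,954.55; Meridian Zone 12,350.78; Valley District 18,392.54; East Township 9,413.05; West Precinct 4,674.17; Summit Borough 1,014.91.
Cap binds for East Township ($6,600), West Precinct ($2,500); residual $49,700 reallocated over remaining assessed value 2,153,004.
Remaining shares: Thornfield Ward 14,399.49 → $14,400; Meridian Zone 13,728.37 → $13,730; Valley District 20,444.02 → $20,445; Summit Borough 1,128.12 → $1,130.
Rounding difference −$5 applied to Valley District → $20,440.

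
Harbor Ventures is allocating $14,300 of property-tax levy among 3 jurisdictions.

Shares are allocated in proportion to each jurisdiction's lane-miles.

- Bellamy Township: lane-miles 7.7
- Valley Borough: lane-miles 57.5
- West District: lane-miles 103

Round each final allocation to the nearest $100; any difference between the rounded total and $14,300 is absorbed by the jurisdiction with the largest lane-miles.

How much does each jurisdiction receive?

Sum of lane-miles: 168.2.
Raw shares: Bellamy Township 7.7/168.2 × $14,300 = 654.64; Valley Borough 57.5/168.2 × $14,300 = 4,888.53; West District 103/168.2 × $14,300 = 8,756.84.
After rounding ($100): Bellamy Township $700; Valley Borough $4,900; West District $8,800. Sum = $14,400.
Difference $14,300 − $14,400 = −$100 applied to largest lane-miles (West District): West District becomes $8,700.

Bellamy Township: $700 · Valley Borough: $4,900 · West District: $8,700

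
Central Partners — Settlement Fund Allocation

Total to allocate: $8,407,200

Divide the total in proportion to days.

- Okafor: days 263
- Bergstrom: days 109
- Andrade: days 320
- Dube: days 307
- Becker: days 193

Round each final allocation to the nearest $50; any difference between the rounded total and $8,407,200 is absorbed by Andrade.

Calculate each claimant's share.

Total days = 1,192.
Pro-rata amounts: Okafor 263/1,192 × $8,407,200 = 1,854,944.30; Bergstrom 109/1,192 × $8,407,200 = 768,779.19; Andrade 320/1,192 × $8,407,200 = 2,256,966.44; Dube 307/1,192 × $8,407,200 = 2,165,277.18; Becker 193/1,192 × $8,407,200 = 1,361,232.89.
At nearest $50: Okafor $1,854,950; Bergstrom $768,800; Andrade $2,256,950; Dube $2,165,300; Becker $1,361,250. Sum = $8,407,250.
Difference $8,407,200 − $8,407,250 = −$50 applied to Andrade: Andrade becomes $2,256,900.

Okafor: $1,854,950 · Bergstrom: $768,800 · Andrade: $2,256,900 · Dube: $2,165,300 · Becker: $1,361,250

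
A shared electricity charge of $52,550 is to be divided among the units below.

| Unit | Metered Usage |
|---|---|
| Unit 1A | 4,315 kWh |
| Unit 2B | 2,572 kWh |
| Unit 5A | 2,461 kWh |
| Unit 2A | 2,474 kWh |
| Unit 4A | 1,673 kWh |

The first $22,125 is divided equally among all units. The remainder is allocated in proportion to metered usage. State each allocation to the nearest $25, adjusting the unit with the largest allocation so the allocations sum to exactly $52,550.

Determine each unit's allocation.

First tranche $22,125 split equally: $4,425 each.
Remainder $30,425 by metered usage (total 13,495): Unit 1A 9,728.33 → $9,725; Unit 2B 5,798.67 → $5,800; Unit 5A 5,548.42 → $5,550; Unit 2A 5,577.73 → $5,575; Unit 4A 3,771.84 → $3,775.
Totals: Unit 1A $4,425 + $9,725 = $14,150; Unit 2B $4,425 + $5,800 = $10,225; Unit 5A $4,425 + $5,550 = $9,975; Unit 2A $4,425 + $5,575 = $10,000; Unit 4A $4,425 + $3,775 = $8,200.

Unit 1A: $14,150; Unit 2B: $10,225; Unit 5A: $9,975; Unit 2A: $10,000; Unit 4A: $8,200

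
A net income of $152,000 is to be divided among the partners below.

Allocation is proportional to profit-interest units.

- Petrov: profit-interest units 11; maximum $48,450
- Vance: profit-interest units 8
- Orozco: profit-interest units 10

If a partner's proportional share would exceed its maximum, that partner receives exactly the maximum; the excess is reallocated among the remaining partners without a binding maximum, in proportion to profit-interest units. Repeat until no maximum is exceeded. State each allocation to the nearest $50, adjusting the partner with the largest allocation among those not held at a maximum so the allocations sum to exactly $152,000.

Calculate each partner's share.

Petrov: $48,450 | Vance: $46,000 | Orozco: $57,550

Profit-interest units total: 29.
Unconstrained shares: Petrov 57,655.17; Vance 41,931.03; Orozco 52,413.79.
Cap binds for Petrov ($48,450); balance $103,550 reallocated over remaining profit-interest units 18.
Shares after redistribution: Vance 46,022.22 → $46,000; Orozco 57,527.78 → $57,550.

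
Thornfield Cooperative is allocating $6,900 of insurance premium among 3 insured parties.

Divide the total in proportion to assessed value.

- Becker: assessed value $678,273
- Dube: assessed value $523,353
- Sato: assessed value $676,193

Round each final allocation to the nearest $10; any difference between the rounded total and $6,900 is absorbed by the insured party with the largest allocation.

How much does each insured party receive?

Combined assessed value = 1,877,819.
Raw shares: Becker 678,273/1,877,819 × $6,900 = 2,492.30; Dube 523,353/1,877,819 × $6,900 = 1,923.05; Sato 676,193/1,877,819 × $6,900 = 2,484.65.
At nearest $10: Becker $2,490; Dube $1,920; Sato $2,480. Sum = $6,890.
Difference $6,900 − $6,890 = +$10 applied to largest allocation (Becker): Becker becomes $2,500.

Becker: $2,500 · Dube: $1,920 · Sato: $2,480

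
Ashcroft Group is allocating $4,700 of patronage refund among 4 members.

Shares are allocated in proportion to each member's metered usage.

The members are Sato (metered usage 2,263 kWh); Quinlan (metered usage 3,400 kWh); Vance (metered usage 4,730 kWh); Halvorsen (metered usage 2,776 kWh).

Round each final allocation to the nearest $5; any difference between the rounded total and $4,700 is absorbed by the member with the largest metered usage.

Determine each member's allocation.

Sato: $810 · Quinlan: $1,215 · Vance: $1,685 · Halvorsen: $990

Metered usage total: 2,263 + 3,400 + 4,730 + 2,776 = 13,169.
Pro-rata amounts: Sato 807.66; Quinlan 1,213.46; Vance 1,688.13; Halvorsen 990.75.
After rounding ($5): Sato $810; Quinlan $1,215; Vance $1,690; Halvorsen $990. Sum = $4,705.
Difference $4,700 − $4,705 = −$5 applied to largest metered usage (Vance): Vance becomes $1,685.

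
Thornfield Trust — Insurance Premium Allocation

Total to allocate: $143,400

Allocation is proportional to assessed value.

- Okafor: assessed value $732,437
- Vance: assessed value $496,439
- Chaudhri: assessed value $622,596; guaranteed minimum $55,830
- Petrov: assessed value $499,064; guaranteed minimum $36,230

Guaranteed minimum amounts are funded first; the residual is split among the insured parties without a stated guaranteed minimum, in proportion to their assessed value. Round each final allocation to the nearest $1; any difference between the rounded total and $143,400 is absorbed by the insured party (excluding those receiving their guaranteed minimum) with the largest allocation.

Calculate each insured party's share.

Fund the minimums — Chaudhri $55,830; Petrov $36,230. Remaining pool $51,340.
Remaining pool split over remaining assessed value 1,228,876: Okafor 30,599.76 → $30,600; Vance 20,740.24 → $20,740.

Okafor: $30,600 · Vance: $20,740 · Chaudhri: $55,830 · Petrov: $36,230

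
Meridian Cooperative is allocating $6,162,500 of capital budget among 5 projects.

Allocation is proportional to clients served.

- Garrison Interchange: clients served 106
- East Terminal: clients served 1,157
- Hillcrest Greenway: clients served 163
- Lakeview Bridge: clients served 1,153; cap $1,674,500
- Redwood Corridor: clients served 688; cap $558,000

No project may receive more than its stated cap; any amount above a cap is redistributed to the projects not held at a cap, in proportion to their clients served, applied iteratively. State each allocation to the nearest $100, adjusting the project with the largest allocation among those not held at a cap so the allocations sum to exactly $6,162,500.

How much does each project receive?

Garrison Interchange: $292,100 | East Terminal: $3,188,700 | Hillcrest Greenway: $449,200 | Lakeview Bridge: $1,674,500 | Redwood Corridor: $558,000

Sum of clients served: 3,267.
Pro-rata shares before constraints: Garrison Interchange 199,946.43; East Terminal 2,182,434.19; Hillcrest Greenway 307,464.80; Lakeview Bridge 2,174,889.04; Redwood Corridor 1,297,765.53.
Held at cap: Lakeview Bridge ($1,674,500), Redwood Corridor ($558,000); residual $3,930,000 reallocated over remaining clients served 1,426.
Remaining shares: Garrison Interchange 292,131.84 → $292,100; East Terminal 3,188,646.56 → $3,188,600; Hillcrest Greenway 449,221.60 → $449,200.
Rounding difference +$100 applied to East Terminal → $3,188,700.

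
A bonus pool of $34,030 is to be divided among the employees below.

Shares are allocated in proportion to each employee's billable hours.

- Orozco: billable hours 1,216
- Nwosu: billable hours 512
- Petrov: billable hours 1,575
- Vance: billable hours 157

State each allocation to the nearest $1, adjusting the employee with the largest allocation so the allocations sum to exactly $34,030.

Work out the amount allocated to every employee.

Sum of billable hours: 3,460.
Unrounded shares: Orozco 1,216/3,460 × $34,030 = 11,959.68; Nwosu 512/3,460 × $34,030 = 5,035.65; Petrov 1,575/3,460 × $34,030 = 15,490.53; Vance 157/3,460 × $34,030 = 1,544.14.
At nearest $1: Orozco $11,960; Nwosu $5,036; Petrov $15,491; Vance $1,544. Sum = $34,031.
Difference $34,030 − $34,031 = −$1 applied to largest allocation (Petrov): Petrov becomes $15,490.

Orozco: $11,960; Nwosu: $5,036; Petrov: $15,490; Vance: $1,544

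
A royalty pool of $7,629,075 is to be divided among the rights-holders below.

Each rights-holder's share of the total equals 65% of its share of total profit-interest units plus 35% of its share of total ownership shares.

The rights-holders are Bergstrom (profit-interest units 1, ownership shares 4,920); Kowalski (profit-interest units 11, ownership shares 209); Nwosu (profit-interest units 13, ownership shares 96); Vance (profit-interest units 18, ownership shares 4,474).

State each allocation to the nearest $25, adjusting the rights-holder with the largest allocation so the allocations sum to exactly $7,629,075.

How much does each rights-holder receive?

Bergstrom: $1,469,825 · Kowalski: $1,326,100 · Nwosu: $1,525,625 · Vance: $3,307,525

Profit-interest units total 43; ownership shares total 9,699.
Blended shares (65% profit-interest units + 35% ownership shares): Bergstrom 0.1927; Kowalski 0.1738; Nwosu 0.2000; Vance 0.4335.
Unrounded shares: Bergstrom 1,469,820.30; Kowalski 1,326,094.09; Nwosu 1,525,631.16; Vance 3,307,529.45.
At nearest $25: Bergstrom $1,469,825; Kowalski $1,326,100; Nwosu $1,525,625; Vance $3,307,525. Sum = $7,629,075.
No rounding difference to absorb.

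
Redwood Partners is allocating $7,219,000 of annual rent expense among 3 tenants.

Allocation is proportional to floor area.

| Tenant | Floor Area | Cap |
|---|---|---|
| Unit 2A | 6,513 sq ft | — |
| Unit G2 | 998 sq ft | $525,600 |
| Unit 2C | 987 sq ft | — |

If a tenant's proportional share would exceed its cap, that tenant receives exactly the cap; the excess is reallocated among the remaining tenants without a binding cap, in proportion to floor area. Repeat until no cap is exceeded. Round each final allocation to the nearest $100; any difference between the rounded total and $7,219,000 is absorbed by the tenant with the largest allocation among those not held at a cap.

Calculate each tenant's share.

Combined floor area = 8,498.
Pro-rata shares before constraints: Unit 2A 5,532,754.41; Unit G2 847,795.01; Unit 2C 838,450.58.
Capped: Unit G2 ($525,600); remaining pool $6,693,400 reallocated over remaining floor area 7,500.
Redistributed shares: Unit 2A 5,812,548.56 → $5,812,500; Unit 2C 880,851.44 → $880,900.

Unit 2A: $5,812,500; Unit G2: $525,600; Unit 2C: $880,900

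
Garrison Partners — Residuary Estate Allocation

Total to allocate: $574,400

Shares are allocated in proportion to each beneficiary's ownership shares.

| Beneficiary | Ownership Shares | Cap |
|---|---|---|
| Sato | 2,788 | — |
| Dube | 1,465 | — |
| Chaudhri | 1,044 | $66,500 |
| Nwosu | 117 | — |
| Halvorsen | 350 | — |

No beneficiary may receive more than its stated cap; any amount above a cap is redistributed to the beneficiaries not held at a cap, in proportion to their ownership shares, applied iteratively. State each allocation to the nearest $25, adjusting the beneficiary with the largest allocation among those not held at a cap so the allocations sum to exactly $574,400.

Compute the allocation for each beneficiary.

Sato: $300,000; Dube: $157,650; Chaudhri: $66,500; Nwosu: $12,600; Halvorsen: $37,650

Sum of ownership shares: 5,764.
Proportional shares (ignoring caps): Sato 277,832.62; Dube 145,991.67; Chaudhri 104,037.75; Nwosu 11,659.40; Halvorsen 34,878.56.
Cap binds for Chaudhri ($66,500); residual $507,900 reallocated over remaining ownership shares 4,720.
Shares after redistribution: Sato 300,005.34 → $300,000; Dube 157,642.69 → $157,650; Nwosu 12,589.89 → $12,600; Halvorsen 37,662.08 → $37,650.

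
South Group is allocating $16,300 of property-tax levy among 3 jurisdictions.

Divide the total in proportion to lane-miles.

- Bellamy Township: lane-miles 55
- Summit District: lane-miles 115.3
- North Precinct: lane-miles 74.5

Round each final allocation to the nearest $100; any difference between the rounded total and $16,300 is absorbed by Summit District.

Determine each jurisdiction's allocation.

Bellamy Township: $3,700 | Summit District: $7,600 | North Precinct: $5,000

Lane-miles total: 244.8.
Pro-rata amounts: Bellamy Township 55/244.8 × $16,300 = 3,662.17; Summit District 115.3/244.8 × $16,300 = 7,677.25; North Precinct 74.5/244.8 × $16,300 = 4,960.58.
After rounding ($100): Bellamy Township $3,700; Summit District $7,700; North Precinct $5,000. Sum = $16,400.
Difference $16,300 − $16,400 = −$100 applied to Summit District: Summit District becomes $7,600.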